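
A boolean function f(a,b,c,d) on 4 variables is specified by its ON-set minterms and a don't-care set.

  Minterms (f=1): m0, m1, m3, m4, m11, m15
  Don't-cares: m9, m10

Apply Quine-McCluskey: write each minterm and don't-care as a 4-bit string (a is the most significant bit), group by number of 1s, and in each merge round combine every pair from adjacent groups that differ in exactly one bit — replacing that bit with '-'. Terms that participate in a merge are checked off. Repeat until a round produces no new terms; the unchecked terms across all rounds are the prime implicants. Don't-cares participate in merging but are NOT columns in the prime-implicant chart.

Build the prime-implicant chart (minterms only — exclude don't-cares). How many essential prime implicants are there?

Round 0: 0000✓ 0001✓ 0011✓ 0100✓ 1001✓ 1010✓ 1011✓ 1111✓
Round 1: -001✓ -011✓ 0-00 00-1✓ 000- 1-11 10-1✓ 101-
Round 2: -0-1
PIs = {-0-1, 0-00, 000-, 1-11, 101-}
Coverage chart:
  m0: 0-00,000-
  m1: -0-1,000-
  m3: -0-1 ←essential
  m4: 0-00 ←essential
  m11: -0-1,1-11,101-
  m15: 1-11 ←essential
Essential: -0-1, 0-00, 1-11

3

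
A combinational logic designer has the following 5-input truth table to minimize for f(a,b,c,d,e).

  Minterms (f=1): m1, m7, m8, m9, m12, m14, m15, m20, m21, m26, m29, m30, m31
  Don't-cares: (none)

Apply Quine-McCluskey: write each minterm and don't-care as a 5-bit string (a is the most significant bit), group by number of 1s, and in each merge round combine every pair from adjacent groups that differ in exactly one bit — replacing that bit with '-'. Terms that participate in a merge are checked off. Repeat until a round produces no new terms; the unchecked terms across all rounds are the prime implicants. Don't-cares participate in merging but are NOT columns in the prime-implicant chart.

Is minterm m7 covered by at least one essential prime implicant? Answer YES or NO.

YES

size-2^0 implicants → 00001(✓)  00111(✓)  01000(✓)  01001(✓)  01100(✓)  01110(✓)  01111(✓)  10100(✓)  10101(✓)  11010(✓)  11101(✓)  11110(✓)  11111(✓)
size-2^1 implicants → -1110(✓)  -1111(✓)  0-001  0-111  01-00  0100-  011-0  0111-(✓)  1-101  1010-  11-10  111-1  1111-(✓)
size-2^2 implicants → -111-
Unchecked terms (primes): -111-, 0-001, 0-111, 01-00, 0100-, 011-0, 1-101, 1010-, 11-10, 111-1
Minterm coverage:
  m1 ⊆ 0-001 [E]
  m7 ⊆ 0-111 [E]
  m8 ⊆ 01-00,0100-
  m9 ⊆ 0-001,0100-
  m12 ⊆ 01-00,011-0
  m14 ⊆ -111-,011-0
  m15 ⊆ -111-,0-111
  m20 ⊆ 1010- [E]
  m21 ⊆ 1-101,1010-
  m26 ⊆ 11-10 [E]
  m29 ⊆ 1-101,111-1
  m30 ⊆ -111-,11-10
  m31 ⊆ -111-,111-1
E = {0-001, 0-111, 1010-, 11-10}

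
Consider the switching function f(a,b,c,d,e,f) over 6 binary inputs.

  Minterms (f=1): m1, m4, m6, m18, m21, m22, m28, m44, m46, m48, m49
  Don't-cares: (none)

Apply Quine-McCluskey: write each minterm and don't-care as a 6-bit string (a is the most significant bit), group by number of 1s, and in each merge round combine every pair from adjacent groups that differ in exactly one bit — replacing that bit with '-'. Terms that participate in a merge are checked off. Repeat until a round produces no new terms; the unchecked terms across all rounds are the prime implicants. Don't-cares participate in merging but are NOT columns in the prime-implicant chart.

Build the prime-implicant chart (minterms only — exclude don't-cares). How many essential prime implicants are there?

Round 0: 000001 000100✓ 000110✓ 010010✓ 010101 010110✓ 011100 101100✓ 101110✓ 110000✓ 110001✓
Round 1: 0-0110 0001-0 010-10 1011-0 11000-
PIs = {0-0110, 000001, 0001-0, 010-10, 010101, 011100, 1011-0, 11000-}
Coverage chart:
  m1: 000001 ←essential
  m4: 0001-0 ←essential
  m6: 0-0110,0001-0
  m18: 010-10 ←essential
  m21: 010101 ←essential
  m22: 0-0110,010-10
  m28: 011100 ←essential
  m44: 1011-0 ←essential
  m46: 1011-0 ←essential
  m48: 11000- ←essential
  m49: 11000- ←essential
Essential: 000001, 0001-0, 010-10, 010101, 011100, 1011-0, 11000-

7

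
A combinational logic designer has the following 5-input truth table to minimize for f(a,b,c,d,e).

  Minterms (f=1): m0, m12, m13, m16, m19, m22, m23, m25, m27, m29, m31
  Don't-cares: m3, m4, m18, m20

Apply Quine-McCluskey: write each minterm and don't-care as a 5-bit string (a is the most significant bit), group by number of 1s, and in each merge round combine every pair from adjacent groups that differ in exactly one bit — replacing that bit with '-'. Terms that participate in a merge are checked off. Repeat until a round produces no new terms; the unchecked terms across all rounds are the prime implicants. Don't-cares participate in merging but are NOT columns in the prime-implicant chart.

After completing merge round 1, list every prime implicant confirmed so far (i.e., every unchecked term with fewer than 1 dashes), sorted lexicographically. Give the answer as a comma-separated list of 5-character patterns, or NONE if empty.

NONE

Round 0: 00000✓ 00011✓ 00100✓ 01100✓ 01101✓ 10000✓ 10010✓ 10011✓ 10100✓ 10110✓ 10111✓ 11001✓ 11011✓ 11101✓ 11111✓
Round 1: -0000✓ -0011 -0100✓ -1101 0-100 00-00✓ 0110- 1-011✓ 1-111✓ 10-00✓ 10-10✓ 10-11✓ 100-0✓ 1001-✓ 101-0✓ 1011-✓ 11-01✓ 11-11✓ 110-1✓ 111-1✓
Round 2: -0-00 1--11 10--0 10-1- 11--1
PIs = {-0-00, -0011, -1101, 0-100, 0110-, 1--11, 10--0, 10-1-, 11--1}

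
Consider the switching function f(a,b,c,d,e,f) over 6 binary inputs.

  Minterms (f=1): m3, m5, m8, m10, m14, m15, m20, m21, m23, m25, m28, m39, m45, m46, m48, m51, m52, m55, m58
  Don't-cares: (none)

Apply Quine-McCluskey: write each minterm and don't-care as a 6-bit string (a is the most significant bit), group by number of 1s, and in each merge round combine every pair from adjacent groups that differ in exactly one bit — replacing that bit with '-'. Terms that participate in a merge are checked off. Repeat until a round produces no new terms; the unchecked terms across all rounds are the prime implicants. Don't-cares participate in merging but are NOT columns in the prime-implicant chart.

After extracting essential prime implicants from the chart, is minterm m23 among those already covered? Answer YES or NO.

size-2^0 implicants → 000011  000101(✓)  001000(✓)  001010(✓)  001110(✓)  001111(✓)  010100(✓)  010101(✓)  010111(✓)  011001  011100(✓)  100111(✓)  101101  101110(✓)  110000(✓)  110011(✓)  110100(✓)  110111(✓)  111010
size-2^1 implicants → -01110  -10100  -10111  0-0101  001-10  0010-0  00111-  01-100  0101-1  01010-  1-0111  110-00  110-11
Unchecked terms (primes): -01110, -10100, -10111, 0-0101, 000011, 001-10, 0010-0, 00111-, 01-100, 0101-1, 01010-, 011001, 1-0111, 101101, 110-00, 110-11, 111010
Minterm coverage:
  m3 ⊆ 000011 [E]
  m5 ⊆ 0-0101 [E]
  m8 ⊆ 0010-0 [E]
  m10 ⊆ 001-10,0010-0
  m14 ⊆ -01110,001-10,00111-
  m15 ⊆ 00111- [E]
  m20 ⊆ -10100,01-100,01010-
  m21 ⊆ 0-0101,0101-1,01010-
  m23 ⊆ -10111,0101-1
  m25 ⊆ 011001 [E]
  m28 ⊆ 01-100 [E]
  m39 ⊆ 1-0111 [E]
  m45 ⊆ 101101 [E]
  m46 ⊆ -01110 [E]
  m48 ⊆ 110-00 [E]
  m51 ⊆ 110-11 [E]
  m52 ⊆ -10100,110-00
  m55 ⊆ -10111,1-0111,110-11
  m58 ⊆ 111010 [E]
E = {-01110, 0-0101, 000011, 0010-0, 00111-, 01-100, 011001, 1-0111, 101101, 110-00, 110-11, 111010}

NO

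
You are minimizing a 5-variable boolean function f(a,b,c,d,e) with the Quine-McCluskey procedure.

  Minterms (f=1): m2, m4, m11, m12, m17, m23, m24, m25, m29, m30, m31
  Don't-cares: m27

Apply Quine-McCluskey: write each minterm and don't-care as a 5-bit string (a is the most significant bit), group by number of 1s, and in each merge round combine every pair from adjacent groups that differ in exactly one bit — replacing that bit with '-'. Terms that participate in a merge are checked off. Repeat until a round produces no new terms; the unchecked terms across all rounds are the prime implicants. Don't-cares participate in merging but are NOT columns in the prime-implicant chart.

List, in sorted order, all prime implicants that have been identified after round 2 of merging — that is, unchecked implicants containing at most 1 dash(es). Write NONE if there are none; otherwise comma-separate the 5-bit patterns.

[col 0] 00010, 00100*, 01011*, 01100*, 10001*, 10111*, 11000*, 11001*, 11011*, 11101*, 11110*, 11111*
[col 1] -1011, 0-100, 1-001, 1-111, 11-01*, 11-11*, 110-1*, 1100-, 111-1*, 1111-
[col 2] 11--1
Prime implicants: -1011, 0-100, 00010, 1-001, 1-111, 11--1, 1100-, 1111-

-1011, 0-100, 00010, 1-001, 1-111, 1100-, 1111-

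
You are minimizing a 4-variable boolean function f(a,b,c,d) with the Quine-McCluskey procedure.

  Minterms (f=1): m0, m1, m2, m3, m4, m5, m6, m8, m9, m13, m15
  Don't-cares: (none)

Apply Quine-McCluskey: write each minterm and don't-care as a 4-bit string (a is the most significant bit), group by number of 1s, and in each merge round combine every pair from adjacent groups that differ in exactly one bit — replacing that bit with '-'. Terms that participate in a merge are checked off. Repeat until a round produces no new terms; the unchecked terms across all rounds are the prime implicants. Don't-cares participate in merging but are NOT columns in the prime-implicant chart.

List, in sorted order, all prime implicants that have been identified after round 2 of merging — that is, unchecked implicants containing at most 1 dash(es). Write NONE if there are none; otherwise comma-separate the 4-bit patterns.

11-1

Round 0: 0000✓ 0001✓ 0010✓ 0011✓ 0100✓ 0101✓ 0110✓ 1000✓ 1001✓ 1101✓ 1111✓
Round 1: -000✓ -001✓ -101✓ 0-00✓ 0-01✓ 0-10✓ 00-0✓ 00-1✓ 000-✓ 001-✓ 01-0✓ 010-✓ 1-01✓ 100-✓ 11-1
Round 2: --01 -00- 0--0 0-0- 00--
PIs = {--01, -00-, 0--0, 0-0-, 00--, 11-1}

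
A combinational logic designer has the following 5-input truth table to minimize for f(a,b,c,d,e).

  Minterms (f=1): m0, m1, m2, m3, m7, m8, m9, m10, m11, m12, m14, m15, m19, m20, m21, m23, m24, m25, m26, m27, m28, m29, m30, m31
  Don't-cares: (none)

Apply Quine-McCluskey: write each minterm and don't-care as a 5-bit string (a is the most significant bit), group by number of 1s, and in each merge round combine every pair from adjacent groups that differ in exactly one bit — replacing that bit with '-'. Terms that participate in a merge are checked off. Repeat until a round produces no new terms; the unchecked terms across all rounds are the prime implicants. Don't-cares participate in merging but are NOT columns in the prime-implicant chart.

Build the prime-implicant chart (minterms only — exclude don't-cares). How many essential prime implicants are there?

4

Round 0: 00000✓ 00001✓ 00010✓ 00011✓ 00111✓ 01000✓ 01001✓ 01010✓ 01011✓ 01100✓ 01110✓ 01111✓ 10011✓ 10100✓ 10101✓ 10111✓ 11000✓ 11001✓ 11010✓ 11011✓ 11100✓ 11101✓ 11110✓ 11111✓
Round 1: -0011✓ -0111✓ -1000✓ -1001✓ -1010✓ -1011✓ -1100✓ -1110✓ -1111✓ 0-000✓ 0-001✓ 0-010✓ 0-011✓ 0-111✓ 00-11✓ 000-0✓ 000-1✓ 0000-✓ 0001-✓ 01-00✓ 01-10✓ 01-11✓ 010-0✓ 010-1✓ 0100-✓ 0101-✓ 011-0✓ 0111-✓ 1-011✓ 1-100✓ 1-101✓ 1-111✓ 10-11✓ 101-1✓ 1010-✓ 11-00✓ 11-01✓ 11-10✓ 11-11✓ 110-0✓ 110-1✓ 1100-✓ 1101-✓ 111-0✓ 111-1✓ 1110-✓ 1111-✓
Round 2: --011✓ --111✓ -0-11✓ -1-00✓ -1-10✓ -1-11✓ -10-0✓ -10-1✓ -100-✓ -101-✓ -11-0✓ -111-✓ 0--11✓ 0-0-0✓ 0-0-1✓ 0-00-✓ 0-01-✓ 000--✓ 01--0✓ 01-1-✓ 010--✓ 1--11✓ 1-1-1 1-10- 11--0✓ 11--1✓ 11-0-✓ 11-1-✓ 110--✓ 111--✓
Round 3: ---11 -1--0 -1-1- -10-- 0-0-- 11---
PIs = {---11, -1--0, -1-1-, -10--, 0-0--, 1-1-1, 1-10-, 11---}
Coverage chart:
  m0: 0-0-- ←essential
  m1: 0-0-- ←essential
  m2: 0-0-- ←essential
  m3: ---11,0-0--
  m7: ---11 ←essential
  m8: -1--0,-10--,0-0--
  m9: -10--,0-0--
  m10: -1--0,-1-1-,-10--,0-0--
  m11: ---11,-1-1-,-10--,0-0--
  m12: -1--0 ←essential
  m14: -1--0,-1-1-
  m15: ---11,-1-1-
  m19: ---11 ←essential
  m20: 1-10- ←essential
  m21: 1-1-1,1-10-
  m23: ---11,1-1-1
  m24: -1--0,-10--,11---
  m25: -10--,11---
  m26: -1--0,-1-1-,-10--,11---
  m27: ---11,-1-1-,-10--,11---
  m28: -1--0,1-10-,11---
  m29: 1-1-1,1-10-,11---
  m30: -1--0,-1-1-,11---
  m31: ---11,-1-1-,1-1-1,11---
Essential: ---11, -1--0, 0-0--, 1-10-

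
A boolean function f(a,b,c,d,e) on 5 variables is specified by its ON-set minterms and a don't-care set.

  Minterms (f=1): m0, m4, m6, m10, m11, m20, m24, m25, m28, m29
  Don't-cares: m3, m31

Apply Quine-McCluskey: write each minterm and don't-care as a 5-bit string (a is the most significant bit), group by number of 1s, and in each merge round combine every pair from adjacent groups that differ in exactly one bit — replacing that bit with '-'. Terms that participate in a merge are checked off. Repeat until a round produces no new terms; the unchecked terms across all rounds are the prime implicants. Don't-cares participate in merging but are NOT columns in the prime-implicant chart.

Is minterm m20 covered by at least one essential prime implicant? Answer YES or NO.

NO

Round 0: 00000✓ 00011✓ 00100✓ 00110✓ 01010✓ 01011✓ 10100✓ 11000✓ 11001✓ 11100✓ 11101✓ 11111✓
Round 1: -0100 0-011 00-00 001-0 0101- 1-100 11-00✓ 11-01✓ 1100-✓ 111-1 1110-✓
Round 2: 11-0-
PIs = {-0100, 0-011, 00-00, 001-0, 0101-, 1-100, 11-0-, 111-1}
Coverage chart:
  m0: 00-00 ←essential
  m4: -0100,00-00,001-0
  m6: 001-0 ←essential
  m10: 0101- ←essential
  m11: 0-011,0101-
  m20: -0100,1-100
  m24: 11-0- ←essential
  m25: 11-0- ←essential
  m28: 1-100,11-0-
  m29: 11-0-,111-1
Essential: 00-00, 001-0, 0101-, 11-0-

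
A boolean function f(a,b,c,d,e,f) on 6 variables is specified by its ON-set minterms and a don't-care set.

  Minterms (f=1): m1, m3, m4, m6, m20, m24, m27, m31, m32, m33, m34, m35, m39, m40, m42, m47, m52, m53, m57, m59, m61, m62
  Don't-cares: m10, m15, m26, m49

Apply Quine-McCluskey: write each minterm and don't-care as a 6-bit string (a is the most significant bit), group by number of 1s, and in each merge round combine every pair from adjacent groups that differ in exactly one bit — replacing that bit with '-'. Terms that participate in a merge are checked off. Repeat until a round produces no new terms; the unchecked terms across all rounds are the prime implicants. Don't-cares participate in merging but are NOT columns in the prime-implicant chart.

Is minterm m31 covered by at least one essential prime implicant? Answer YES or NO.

NO

Round 0: 000001✓ 000011✓ 000100✓ 000110✓ 001010✓ 001111✓ 010100✓ 011000✓ 011010✓ 011011✓ 011111✓ 100000✓ 100001✓ 100010✓ 100011✓ 100111✓ 101000✓ 101010✓ 101111✓ 110001✓ 110100✓ 110101✓ 111001✓ 111011✓ 111101✓ 111110
Round 1: -00001✓ -00011✓ -01010 -01111 -10100 -11011 0-0100 0-1010 0-1111 0000-1✓ 0001-0 011-11 0110-0 01101- 1-0001 10-000✓ 10-010✓ 10-111 100-11 1000-0✓ 1000-1✓ 10000-✓ 10001-✓ 1010-0✓ 11-001✓ 11-101✓ 110-01✓ 11010- 111-01✓ 1110-1
Round 2: -000-1 10-0-0 1000-- 11--01
PIs = {-000-1, -01010, -01111, -10100, -11011, 0-0100, 0-1010, 0-1111, 0001-0, 011-11, 0110-0, 01101-, 1-0001, 10-0-0, 10-111, 100-11, 1000--, 11--01, 11010-, 1110-1, 111110}
Coverage chart:
  m1: -000-1 ←essential
  m3: -000-1 ←essential
  m4: 0-0100,0001-0
  m6: 0001-0 ←essential
  m20: -10100,0-0100
  m24: 0110-0 ←essential
  m27: -11011,011-11,01101-
  m31: 0-1111,011-11
  m32: 10-0-0,1000--
  m33: -000-1,1-0001,1000--
  m34: 10-0-0,1000--
  m35: -000-1,100-11,1000--
  m39: 10-111,100-11
  m40: 10-0-0 ←essential
  m42: -01010,10-0-0
  m47: -01111,10-111
  m52: -10100,11010-
  m53: 11--01,11010-
  m57: 11--01,1110-1
  m59: -11011,1110-1
  m61: 11--01 ←essential
  m62: 111110 ←essential
Essential: -000-1, 0001-0, 0110-0, 10-0-0, 11--01, 111110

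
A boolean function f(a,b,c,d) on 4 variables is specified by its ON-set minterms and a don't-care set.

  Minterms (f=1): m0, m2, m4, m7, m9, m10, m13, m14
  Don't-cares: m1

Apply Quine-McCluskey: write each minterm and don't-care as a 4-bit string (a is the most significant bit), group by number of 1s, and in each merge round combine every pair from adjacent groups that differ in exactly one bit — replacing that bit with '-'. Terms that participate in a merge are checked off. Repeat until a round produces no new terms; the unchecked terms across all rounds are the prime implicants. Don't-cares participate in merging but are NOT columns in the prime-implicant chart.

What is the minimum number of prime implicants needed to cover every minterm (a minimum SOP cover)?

5

size-2^0 implicants → 0000(✓)  0001(✓)  0010(✓)  0100(✓)  0111  1001(✓)  1010(✓)  1101(✓)  1110(✓)
size-2^1 implicants → -001  -010  0-00  00-0  000-  1-01  1-10
Unchecked terms (primes): -001, -010, 0-00, 00-0, 000-, 0111, 1-01, 1-10
Minterm coverage:
  m0 ⊆ 0-00,00-0,000-
  m2 ⊆ -010,00-0
  m4 ⊆ 0-00 [E]
  m7 ⊆ 0111 [E]
  m9 ⊆ -001,1-01
  m10 ⊆ -010,1-10
  m13 ⊆ 1-01 [E]
  m14 ⊆ 1-10 [E]
E = {0-00, 0111, 1-01, 1-10}
Petrick residual → -010
Cover = b'cd' + a'c'd' + a'bcd + ac'd + acd'  |cover|=5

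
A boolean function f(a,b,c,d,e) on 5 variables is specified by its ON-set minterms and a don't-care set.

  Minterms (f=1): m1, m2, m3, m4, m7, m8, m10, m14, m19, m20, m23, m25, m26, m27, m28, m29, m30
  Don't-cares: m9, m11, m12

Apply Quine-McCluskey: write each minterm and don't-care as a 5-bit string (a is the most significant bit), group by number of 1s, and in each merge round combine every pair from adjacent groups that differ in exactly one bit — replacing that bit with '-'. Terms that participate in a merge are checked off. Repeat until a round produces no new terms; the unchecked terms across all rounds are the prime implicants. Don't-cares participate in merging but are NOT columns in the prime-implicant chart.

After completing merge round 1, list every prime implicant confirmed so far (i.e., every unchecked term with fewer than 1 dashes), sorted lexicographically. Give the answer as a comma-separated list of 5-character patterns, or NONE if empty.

size-2^0 implicants → 00001(✓)  00010(✓)  00011(✓)  00100(✓)  00111(✓)  01000(✓)  01001(✓)  01010(✓)  01011(✓)  01100(✓)  01110(✓)  10011(✓)  10100(✓)  10111(✓)  11001(✓)  11010(✓)  11011(✓)  11100(✓)  11101(✓)  11110(✓)
size-2^1 implicants → -0011(✓)  -0100(✓)  -0111(✓)  -1001(✓)  -1010(✓)  -1011(✓)  -1100(✓)  -1110(✓)  0-001(✓)  0-010(✓)  0-011(✓)  0-100(✓)  00-11(✓)  000-1(✓)  0001-(✓)  01-00(✓)  01-10(✓)  010-0(✓)  010-1(✓)  0100-(✓)  0101-(✓)  011-0(✓)  1-011(✓)  1-100(✓)  10-11(✓)  11-01  11-10(✓)  110-1(✓)  1101-(✓)  111-0(✓)  1110-
size-2^2 implicants → --011  --100  -0-11  -1-10  -10-1  -101-  -11-0  0-0-1  0-01-  01--0  010--
Unchecked terms (primes): --011, --100, -0-11, -1-10, -10-1, -101-, -11-0, 0-0-1, 0-01-, 01--0, 010--, 11-01, 1110-

NONE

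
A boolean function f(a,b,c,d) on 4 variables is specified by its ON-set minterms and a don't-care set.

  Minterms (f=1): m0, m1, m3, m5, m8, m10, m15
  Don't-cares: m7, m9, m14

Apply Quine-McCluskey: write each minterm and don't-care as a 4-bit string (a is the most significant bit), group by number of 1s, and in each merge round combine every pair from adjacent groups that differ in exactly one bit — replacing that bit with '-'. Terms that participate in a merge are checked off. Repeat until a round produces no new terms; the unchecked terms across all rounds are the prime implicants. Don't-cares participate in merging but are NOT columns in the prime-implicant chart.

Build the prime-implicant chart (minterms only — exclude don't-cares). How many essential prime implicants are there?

2

Round 0: 0000✓ 0001✓ 0011✓ 0101✓ 0111✓ 1000✓ 1001✓ 1010✓ 1110✓ 1111✓
Round 1: -000✓ -001✓ -111 0-01✓ 0-11✓ 00-1✓ 000-✓ 01-1✓ 1-10 10-0 100-✓ 111-
Round 2: -00- 0--1
PIs = {-00-, -111, 0--1, 1-10, 10-0, 111-}
Coverage chart:
  m0: -00- ←essential
  m1: -00-,0--1
  m3: 0--1 ←essential
  m5: 0--1 ←essential
  m8: -00-,10-0
  m10: 1-10,10-0
  m15: -111,111-
Essential: -00-, 0--1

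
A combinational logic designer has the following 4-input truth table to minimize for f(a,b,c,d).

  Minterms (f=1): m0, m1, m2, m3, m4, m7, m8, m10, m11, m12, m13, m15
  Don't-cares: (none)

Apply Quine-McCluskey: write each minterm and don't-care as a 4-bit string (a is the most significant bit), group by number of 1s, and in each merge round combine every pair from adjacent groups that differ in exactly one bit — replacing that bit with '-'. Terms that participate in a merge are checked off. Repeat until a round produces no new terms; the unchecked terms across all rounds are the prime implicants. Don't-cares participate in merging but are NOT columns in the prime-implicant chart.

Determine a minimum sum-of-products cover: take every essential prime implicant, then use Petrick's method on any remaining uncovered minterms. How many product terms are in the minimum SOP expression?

Round 0: 0000✓ 0001✓ 0010✓ 0011✓ 0100✓ 0111✓ 1000✓ 1010✓ 1011✓ 1100✓ 1101✓ 1111✓
Round 1: -000✓ -010✓ -011✓ -100✓ -111✓ 0-00✓ 0-11✓ 00-0✓ 00-1✓ 000-✓ 001-✓ 1-00✓ 1-11✓ 10-0✓ 101-✓ 11-1 110-
Round 2: --00 --11 -0-0 -01- 00--
PIs = {--00, --11, -0-0, -01-, 00--, 11-1, 110-}
Coverage chart:
  m0: --00,-0-0,00--
  m1: 00-- ←essential
  m2: -0-0,-01-,00--
  m3: --11,-01-,00--
  m4: --00 ←essential
  m7: --11 ←essential
  m8: --00,-0-0
  m10: -0-0,-01-
  m11: --11,-01-
  m12: --00,110-
  m13: 11-1,110-
  m15: --11,11-1
Essential: --00, --11, 00--
Petrick residual → -0-0, 11-1
Min cover (5 terms): c'd' + cd + b'd' + a'b' + abd

5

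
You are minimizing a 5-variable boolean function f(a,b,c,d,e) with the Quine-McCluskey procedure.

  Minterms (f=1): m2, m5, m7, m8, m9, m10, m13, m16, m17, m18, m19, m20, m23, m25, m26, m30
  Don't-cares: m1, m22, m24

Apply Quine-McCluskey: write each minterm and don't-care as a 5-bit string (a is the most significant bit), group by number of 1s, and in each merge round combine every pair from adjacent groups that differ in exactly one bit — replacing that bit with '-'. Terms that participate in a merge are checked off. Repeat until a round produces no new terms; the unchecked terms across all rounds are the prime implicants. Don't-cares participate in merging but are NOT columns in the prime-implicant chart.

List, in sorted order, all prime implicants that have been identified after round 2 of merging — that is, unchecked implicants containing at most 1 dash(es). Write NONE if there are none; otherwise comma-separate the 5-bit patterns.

size-2^0 implicants → 00001(✓)  00010(✓)  00101(✓)  00111(✓)  01000(✓)  01001(✓)  01010(✓)  01101(✓)  10000(✓)  10001(✓)  10010(✓)  10011(✓)  10100(✓)  10110(✓)  10111(✓)  11000(✓)  11001(✓)  11010(✓)  11110(✓)
size-2^1 implicants → -0001(✓)  -0010(✓)  -0111  -1000(✓)  -1001(✓)  -1010(✓)  0-001(✓)  0-010(✓)  0-101(✓)  00-01(✓)  001-1  01-01(✓)  010-0(✓)  0100-(✓)  1-000(✓)  1-001(✓)  1-010(✓)  1-110(✓)  10-00(✓)  10-10(✓)  10-11(✓)  100-0(✓)  100-1(✓)  1000-(✓)  1001-(✓)  101-0(✓)  1011-(✓)  11-10(✓)  110-0(✓)  1100-(✓)
size-2^2 implicants → --001  --010  -10-0  -100-  0--01  1--10  1-0-0  1-00-  10--0  10-1-  100--
Unchecked terms (primes): --001, --010, -0111, -10-0, -100-, 0--01, 001-1, 1--10, 1-0-0, 1-00-, 10--0, 10-1-, 100--

-0111, 001-1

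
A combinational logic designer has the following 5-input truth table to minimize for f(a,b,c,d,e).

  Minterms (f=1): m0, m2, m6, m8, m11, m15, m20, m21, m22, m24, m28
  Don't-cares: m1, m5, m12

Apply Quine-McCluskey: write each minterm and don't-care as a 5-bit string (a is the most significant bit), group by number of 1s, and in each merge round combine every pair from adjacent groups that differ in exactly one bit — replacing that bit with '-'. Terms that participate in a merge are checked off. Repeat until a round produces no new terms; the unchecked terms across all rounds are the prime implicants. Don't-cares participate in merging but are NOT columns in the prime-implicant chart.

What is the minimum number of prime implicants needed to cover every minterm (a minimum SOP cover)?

Round 0: 00000✓ 00001✓ 00010✓ 00101✓ 00110✓ 01000✓ 01011✓ 01100✓ 01111✓ 10100✓ 10101✓ 10110✓ 11000✓ 11100✓
Round 1: -0101 -0110 -1000✓ -1100✓ 0-000 00-01 00-10 000-0 0000- 01-00✓ 01-11 1-100 101-0 1010- 11-00✓
Round 2: -1-00
PIs = {-0101, -0110, -1-00, 0-000, 00-01, 00-10, 000-0, 0000-, 01-11, 1-100, 101-0, 1010-}
Coverage chart:
  m0: 0-000,000-0,0000-
  m2: 00-10,000-0
  m6: -0110,00-10
  m8: -1-00,0-000
  m11: 01-11 ←essential
  m15: 01-11 ←essential
  m20: 1-100,101-0,1010-
  m21: -0101,1010-
  m22: -0110,101-0
  m24: -1-00 ←essential
  m28: -1-00,1-100
Essential: -1-00, 01-11
Petrick residual → -0110, 000-0, 1010-
Min cover (5 terms): b'cde' + bd'e' + a'b'c'e' + a'bde + ab'cd'

5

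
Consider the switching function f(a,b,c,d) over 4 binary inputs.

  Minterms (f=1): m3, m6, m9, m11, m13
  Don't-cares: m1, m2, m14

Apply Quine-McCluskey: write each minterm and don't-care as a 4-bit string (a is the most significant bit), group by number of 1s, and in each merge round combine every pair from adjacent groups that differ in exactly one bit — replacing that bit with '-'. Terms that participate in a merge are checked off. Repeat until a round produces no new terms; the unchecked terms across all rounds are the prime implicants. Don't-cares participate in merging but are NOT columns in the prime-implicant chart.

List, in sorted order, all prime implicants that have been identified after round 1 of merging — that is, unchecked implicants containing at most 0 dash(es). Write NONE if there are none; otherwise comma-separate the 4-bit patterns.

NONE

Round 0: 0001✓ 0010✓ 0011✓ 0110✓ 1001✓ 1011✓ 1101✓ 1110✓
Round 1: -001✓ -011✓ -110 0-10 00-1✓ 001- 1-01 10-1✓
Round 2: -0-1
PIs = {-0-1, -110, 0-10, 001-, 1-01}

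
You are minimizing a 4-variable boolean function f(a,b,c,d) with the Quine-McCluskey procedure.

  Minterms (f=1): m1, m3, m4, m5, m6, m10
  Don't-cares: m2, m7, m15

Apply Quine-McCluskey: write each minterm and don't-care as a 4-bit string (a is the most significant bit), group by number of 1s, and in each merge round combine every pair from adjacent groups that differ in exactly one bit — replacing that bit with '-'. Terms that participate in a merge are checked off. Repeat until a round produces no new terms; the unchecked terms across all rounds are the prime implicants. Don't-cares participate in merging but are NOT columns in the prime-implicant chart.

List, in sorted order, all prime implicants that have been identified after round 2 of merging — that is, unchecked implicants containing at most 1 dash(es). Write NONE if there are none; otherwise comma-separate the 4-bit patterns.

-010, -111

Round 0: 0001✓ 0010✓ 0011✓ 0100✓ 0101✓ 0110✓ 0111✓ 1010✓ 1111✓
Round 1: -010 -111 0-01✓ 0-10✓ 0-11✓ 00-1✓ 001-✓ 01-0✓ 01-1✓ 010-✓ 011-✓
Round 2: 0--1 0-1- 01--
PIs = {-010, -111, 0--1, 0-1-, 01--}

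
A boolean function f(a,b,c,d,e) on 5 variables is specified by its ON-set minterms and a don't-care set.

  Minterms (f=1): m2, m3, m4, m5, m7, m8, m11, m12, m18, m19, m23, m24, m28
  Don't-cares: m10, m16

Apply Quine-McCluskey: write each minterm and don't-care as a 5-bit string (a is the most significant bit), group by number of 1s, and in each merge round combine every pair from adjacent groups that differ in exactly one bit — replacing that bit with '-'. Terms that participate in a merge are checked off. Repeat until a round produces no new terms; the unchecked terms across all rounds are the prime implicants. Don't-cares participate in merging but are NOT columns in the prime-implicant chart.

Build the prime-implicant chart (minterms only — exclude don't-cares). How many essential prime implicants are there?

3

size-2^0 implicants → 00010(✓)  00011(✓)  00100(✓)  00101(✓)  00111(✓)  01000(✓)  01010(✓)  01011(✓)  01100(✓)  10000(✓)  10010(✓)  10011(✓)  10111(✓)  11000(✓)  11100(✓)
size-2^1 implicants → -0010(✓)  -0011(✓)  -0111(✓)  -1000(✓)  -1100(✓)  0-010(✓)  0-011(✓)  0-100  00-11(✓)  0001-(✓)  001-1  0010-  01-00(✓)  010-0  0101-(✓)  1-000  10-11(✓)  100-0  1001-(✓)  11-00(✓)
size-2^2 implicants → -0-11  -001-  -1-00  0-01-
Unchecked terms (primes): -0-11, -001-, -1-00, 0-01-, 0-100, 001-1, 0010-, 010-0, 1-000, 100-0
Minterm coverage:
  m2 ⊆ -001-,0-01-
  m3 ⊆ -0-11,-001-,0-01-
  m4 ⊆ 0-100,0010-
  m5 ⊆ 001-1,0010-
  m7 ⊆ -0-11,001-1
  m8 ⊆ -1-00,010-0
  m11 ⊆ 0-01- [E]
  m12 ⊆ -1-00,0-100
  m18 ⊆ -001-,100-0
  m19 ⊆ -0-11,-001-
  m23 ⊆ -0-11 [E]
  m24 ⊆ -1-00,1-000
  m28 ⊆ -1-00 [E]
E = {-0-11, -1-00, 0-01-}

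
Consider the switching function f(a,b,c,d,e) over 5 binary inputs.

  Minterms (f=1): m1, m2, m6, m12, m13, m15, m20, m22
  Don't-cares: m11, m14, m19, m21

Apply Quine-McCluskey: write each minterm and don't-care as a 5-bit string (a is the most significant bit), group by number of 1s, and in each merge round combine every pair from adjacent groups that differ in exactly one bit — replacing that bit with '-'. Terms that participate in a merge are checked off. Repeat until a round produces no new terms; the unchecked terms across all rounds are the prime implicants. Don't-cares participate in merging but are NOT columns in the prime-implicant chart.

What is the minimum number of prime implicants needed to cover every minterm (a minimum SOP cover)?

size-2^0 implicants → 00001  00010(✓)  00110(✓)  01011(✓)  01100(✓)  01101(✓)  01110(✓)  01111(✓)  10011  10100(✓)  10101(✓)  10110(✓)
size-2^1 implicants → -0110  0-110  00-10  01-11  011-0(✓)  011-1(✓)  0110-(✓)  0111-(✓)  101-0  1010-
size-2^2 implicants → 011--
Unchecked terms (primes): -0110, 0-110, 00-10, 00001, 01-11, 011--, 10011, 101-0, 1010-
Minterm coverage:
  m1 ⊆ 00001 [E]
  m2 ⊆ 00-10 [E]
  m6 ⊆ -0110,0-110,00-10
  m12 ⊆ 011-- [E]
  m13 ⊆ 011-- [E]
  m15 ⊆ 01-11,011--
  m20 ⊆ 101-0,1010-
  m22 ⊆ -0110,101-0
E = {00-10, 00001, 011--}
Petrick residual → 101-0
Cover = a'b'de' + a'b'c'd'e + a'bc + ab'ce'  |cover|=4

4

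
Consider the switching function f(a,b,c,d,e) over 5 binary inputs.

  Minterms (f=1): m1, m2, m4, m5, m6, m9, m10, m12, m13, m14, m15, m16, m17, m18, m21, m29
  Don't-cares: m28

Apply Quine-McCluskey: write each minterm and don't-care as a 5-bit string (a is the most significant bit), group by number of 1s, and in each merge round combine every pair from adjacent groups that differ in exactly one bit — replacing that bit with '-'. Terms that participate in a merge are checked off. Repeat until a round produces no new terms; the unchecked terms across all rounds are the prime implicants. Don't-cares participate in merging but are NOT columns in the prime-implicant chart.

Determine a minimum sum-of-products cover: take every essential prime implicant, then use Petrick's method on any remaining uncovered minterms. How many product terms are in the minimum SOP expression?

7

[col 0] 00001*, 00010*, 00100*, 00101*, 00110*, 01001*, 01010*, 01100*, 01101*, 01110*, 01111*, 10000*, 10001*, 10010*, 10101*, 11100*, 11101*
[col 1] -0001*, -0010, -0101*, -1100*, -1101*, 0-001*, 0-010*, 0-100*, 0-101*, 0-110*, 00-01*, 00-10*, 001-0*, 0010-*, 01-01*, 01-10*, 011-0*, 011-1*, 0110-*, 0111-*, 1-101*, 10-01*, 100-0, 1000-, 1110-*
[col 2] --101, -0-01, -110-, 0--01, 0--10, 0-1-0, 0-10-, 011--
Prime implicants: --101, -0-01, -0010, -110-, 0--01, 0--10, 0-1-0, 0-10-, 011--, 100-0, 1000-
PI chart (minterm → PIs covering it):
  1 | -0-01,0--01
  2 | -0010,0--10
  4 | 0-1-0,0-10-
  5 | --101,-0-01,0--01,0-10-
  6 | 0--10,0-1-0
  9 | 0--01  (sole → essential)
  10 | 0--10  (sole → essential)
  12 | -110-,0-1-0,0-10-,011--
  13 | --101,-110-,0--01,0-10-,011--
  14 | 0--10,0-1-0,011--
  15 | 011--  (sole → essential)
  16 | 100-0,1000-
  17 | -0-01,1000-
  18 | -0010,100-0
  21 | --101,-0-01
  29 | --101,-110-
Essential prime implicants: 0--01, 0--10, 011--
Petrick residual → --101, -0-01, 0-1-0, 100-0
Minimum SOP uses 7 PIs: cd'e + b'd'e + a'd'e + a'de' + a'ce' + a'bc + ab'c'e'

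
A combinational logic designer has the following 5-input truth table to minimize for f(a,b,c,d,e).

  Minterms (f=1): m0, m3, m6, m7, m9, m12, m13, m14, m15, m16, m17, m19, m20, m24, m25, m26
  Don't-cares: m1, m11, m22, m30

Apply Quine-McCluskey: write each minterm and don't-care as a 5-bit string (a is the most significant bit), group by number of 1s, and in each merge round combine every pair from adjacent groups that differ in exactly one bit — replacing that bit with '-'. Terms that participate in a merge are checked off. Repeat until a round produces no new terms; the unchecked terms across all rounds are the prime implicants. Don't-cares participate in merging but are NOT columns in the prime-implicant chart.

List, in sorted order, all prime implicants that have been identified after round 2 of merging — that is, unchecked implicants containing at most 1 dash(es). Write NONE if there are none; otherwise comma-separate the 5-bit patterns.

[col 0] 00000*, 00001*, 00011*, 00110*, 00111*, 01001*, 01011*, 01100*, 01101*, 01110*, 01111*, 10000*, 10001*, 10011*, 10100*, 10110*, 11000*, 11001*, 11010*, 11110*
[col 1] -0000*, -0001*, -0011*, -0110*, -1001*, -1110*, 0-001*, 0-011*, 0-110*, 0-111*, 00-11*, 000-1*, 0000-*, 0011-*, 01-01*, 01-11*, 010-1*, 011-0*, 011-1*, 0110-*, 0111-*, 1-000*, 1-001*, 1-110*, 10-00, 100-1*, 1000-*, 101-0, 11-10, 110-0, 1100-*
[col 2] --001, --110, -00-1, -000-, 0--11, 0-0-1, 0-11-, 01--1, 011--, 1-00-
Prime implicants: --001, --110, -00-1, -000-, 0--11, 0-0-1, 0-11-, 01--1, 011--, 1-00-, 10-00, 101-0, 11-10, 110-0

10-00, 101-0, 11-10, 110-0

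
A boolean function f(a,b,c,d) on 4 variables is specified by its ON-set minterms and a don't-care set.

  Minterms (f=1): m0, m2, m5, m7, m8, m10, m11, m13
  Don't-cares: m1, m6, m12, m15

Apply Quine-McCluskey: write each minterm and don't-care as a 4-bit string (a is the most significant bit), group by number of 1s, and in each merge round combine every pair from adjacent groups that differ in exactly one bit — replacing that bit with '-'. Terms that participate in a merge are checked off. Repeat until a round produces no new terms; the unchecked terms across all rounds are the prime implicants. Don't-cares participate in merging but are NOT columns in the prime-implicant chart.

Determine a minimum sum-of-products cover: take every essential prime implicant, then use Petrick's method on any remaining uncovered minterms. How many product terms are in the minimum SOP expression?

3

[col 0] 0000*, 0001*, 0010*, 0101*, 0110*, 0111*, 1000*, 1010*, 1011*, 1100*, 1101*, 1111*
[col 1] -000*, -010*, -101*, -111*, 0-01, 0-10, 00-0*, 000-, 01-1*, 011-, 1-00, 1-11, 10-0*, 101-, 11-1*, 110-
[col 2] -0-0, -1-1
Prime implicants: -0-0, -1-1, 0-01, 0-10, 000-, 011-, 1-00, 1-11, 101-, 110-
PI chart (minterm → PIs covering it):
  0 | -0-0,000-
  2 | -0-0,0-10
  5 | -1-1,0-01
  7 | -1-1,011-
  8 | -0-0,1-00
  10 | -0-0,101-
  11 | 1-11,101-
  13 | -1-1,110-
(no essential prime implicants)
Petrick residual → -0-0, -1-1, 1-11
Minimum SOP uses 3 PIs: b'd' + bd + acd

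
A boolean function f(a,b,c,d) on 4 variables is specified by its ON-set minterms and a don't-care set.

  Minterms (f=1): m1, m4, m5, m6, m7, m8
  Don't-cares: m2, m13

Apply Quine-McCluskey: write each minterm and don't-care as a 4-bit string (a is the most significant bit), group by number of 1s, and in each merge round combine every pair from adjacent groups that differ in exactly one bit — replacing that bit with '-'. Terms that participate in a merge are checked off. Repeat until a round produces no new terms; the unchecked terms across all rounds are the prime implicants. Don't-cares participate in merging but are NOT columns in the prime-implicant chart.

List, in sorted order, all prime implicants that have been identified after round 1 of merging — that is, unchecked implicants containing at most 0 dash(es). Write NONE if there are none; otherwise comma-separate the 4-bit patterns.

[col 0] 0001*, 0010*, 0100*, 0101*, 0110*, 0111*, 1000, 1101*
[col 1] -101, 0-01, 0-10, 01-0*, 01-1*, 010-*, 011-*
[col 2] 01--
Prime implicants: -101, 0-01, 0-10, 01--, 1000

1000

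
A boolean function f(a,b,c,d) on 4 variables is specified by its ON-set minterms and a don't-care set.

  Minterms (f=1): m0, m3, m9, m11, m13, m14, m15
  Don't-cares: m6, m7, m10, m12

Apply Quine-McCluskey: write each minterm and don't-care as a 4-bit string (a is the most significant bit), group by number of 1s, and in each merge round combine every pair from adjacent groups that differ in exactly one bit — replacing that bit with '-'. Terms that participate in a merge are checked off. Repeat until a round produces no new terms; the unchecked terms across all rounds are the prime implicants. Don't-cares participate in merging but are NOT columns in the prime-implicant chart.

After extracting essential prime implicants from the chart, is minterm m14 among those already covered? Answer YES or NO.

[col 0] 0000, 0011*, 0110*, 0111*, 1001*, 1010*, 1011*, 1100*, 1101*, 1110*, 1111*
[col 1] -011*, -110*, -111*, 0-11*, 011-*, 1-01*, 1-10*, 1-11*, 10-1*, 101-*, 11-0*, 11-1*, 110-*, 111-*
[col 2] --11, -11-, 1--1, 1-1-, 11--
Prime implicants: --11, -11-, 0000, 1--1, 1-1-, 11--
PI chart (minterm → PIs covering it):
  0 | 0000  (sole → essential)
  3 | --11  (sole → essential)
  9 | 1--1  (sole → essential)
  11 | --11,1--1,1-1-
  13 | 1--1,11--
  14 | -11-,1-1-,11--
  15 | --11,-11-,1--1,1-1-,11--
Essential prime implicants: --11, 0000, 1--1

NO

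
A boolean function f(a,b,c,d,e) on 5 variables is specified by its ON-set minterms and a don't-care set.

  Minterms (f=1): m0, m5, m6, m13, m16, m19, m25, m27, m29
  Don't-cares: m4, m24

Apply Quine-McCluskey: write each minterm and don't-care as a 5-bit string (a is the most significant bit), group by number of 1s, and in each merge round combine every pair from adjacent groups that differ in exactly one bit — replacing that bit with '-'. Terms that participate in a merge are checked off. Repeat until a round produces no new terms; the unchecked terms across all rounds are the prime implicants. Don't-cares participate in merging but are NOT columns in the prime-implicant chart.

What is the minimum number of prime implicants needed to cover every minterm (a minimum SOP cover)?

Round 0: 00000✓ 00100✓ 00101✓ 00110✓ 01101✓ 10000✓ 10011✓ 11000✓ 11001✓ 11011✓ 11101✓
Round 1: -0000 -1101 0-101 00-00 001-0 0010- 1-000 1-011 11-01 110-1 1100-
PIs = {-0000, -1101, 0-101, 00-00, 001-0, 0010-, 1-000, 1-011, 11-01, 110-1, 1100-}
Coverage chart:
  m0: -0000,00-00
  m5: 0-101,0010-
  m6: 001-0 ←essential
  m13: -1101,0-101
  m16: -0000,1-000
  m19: 1-011 ←essential
  m25: 11-01,110-1,1100-
  m27: 1-011,110-1
  m29: -1101,11-01
Essential: 001-0, 1-011
Petrick residual → -0000, 0-101, 11-01
Min cover (5 terms): b'c'd'e' + a'cd'e + a'b'ce' + ac'de + abd'e

5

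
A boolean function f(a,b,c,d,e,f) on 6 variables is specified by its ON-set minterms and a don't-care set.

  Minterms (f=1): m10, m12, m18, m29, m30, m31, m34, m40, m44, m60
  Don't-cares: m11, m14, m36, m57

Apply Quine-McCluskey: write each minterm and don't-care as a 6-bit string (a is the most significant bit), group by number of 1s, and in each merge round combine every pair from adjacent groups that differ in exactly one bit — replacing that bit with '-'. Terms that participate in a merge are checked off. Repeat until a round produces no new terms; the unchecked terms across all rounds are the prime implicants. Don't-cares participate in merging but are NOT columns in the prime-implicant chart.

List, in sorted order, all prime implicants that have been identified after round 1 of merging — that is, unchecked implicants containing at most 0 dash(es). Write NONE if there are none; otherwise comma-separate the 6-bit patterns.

010010, 100010, 111001

[col 0] 001010*, 001011*, 001100*, 001110*, 010010, 011101*, 011110*, 011111*, 100010, 100100*, 101000*, 101100*, 111001, 111100*
[col 1] -01100, 0-1110, 001-10, 00101-, 0011-0, 0111-1, 01111-, 1-1100, 10-100, 101-00
Prime implicants: -01100, 0-1110, 001-10, 00101-, 0011-0, 010010, 0111-1, 01111-, 1-1100, 10-100, 100010, 101-00, 111001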